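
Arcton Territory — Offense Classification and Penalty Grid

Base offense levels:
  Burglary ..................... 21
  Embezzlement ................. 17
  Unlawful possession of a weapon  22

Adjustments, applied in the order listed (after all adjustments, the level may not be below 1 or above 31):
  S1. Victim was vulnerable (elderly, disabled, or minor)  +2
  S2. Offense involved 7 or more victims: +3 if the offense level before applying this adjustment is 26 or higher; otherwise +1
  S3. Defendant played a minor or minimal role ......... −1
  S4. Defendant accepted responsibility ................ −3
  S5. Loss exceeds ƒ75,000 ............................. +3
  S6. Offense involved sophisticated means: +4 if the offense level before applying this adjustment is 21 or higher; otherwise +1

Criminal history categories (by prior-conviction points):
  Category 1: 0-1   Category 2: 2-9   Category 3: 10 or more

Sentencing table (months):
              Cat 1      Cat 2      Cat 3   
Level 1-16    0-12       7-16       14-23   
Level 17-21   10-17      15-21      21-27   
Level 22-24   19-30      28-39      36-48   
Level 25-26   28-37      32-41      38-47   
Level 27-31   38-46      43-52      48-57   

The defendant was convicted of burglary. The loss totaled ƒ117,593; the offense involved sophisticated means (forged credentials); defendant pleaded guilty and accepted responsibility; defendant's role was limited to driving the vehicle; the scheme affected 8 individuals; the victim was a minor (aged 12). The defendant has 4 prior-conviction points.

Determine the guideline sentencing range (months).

Base offense level for burglary: 21.
S1 applies: 21 + 2 = 23.
S2 applies (level before this adjustment is 23 < 26, so +1): 23 + 1 = 24.
S3 applies: 24 − 1 = 23.
S4 applies: 23 − 3 = 20.
S5 applies: 20 + 3 = 23.
S6 applies (level before this adjustment is 23 ≥ 21, so +4): 23 + 4 = 27.
Final offense level: 27.
Criminal history: 4 prior points → Category 2 (2-9).
Level 27 falls in the 27-31 band.
Grid: Level 27-31 × Category 2 = 43-52 months.

43-52 months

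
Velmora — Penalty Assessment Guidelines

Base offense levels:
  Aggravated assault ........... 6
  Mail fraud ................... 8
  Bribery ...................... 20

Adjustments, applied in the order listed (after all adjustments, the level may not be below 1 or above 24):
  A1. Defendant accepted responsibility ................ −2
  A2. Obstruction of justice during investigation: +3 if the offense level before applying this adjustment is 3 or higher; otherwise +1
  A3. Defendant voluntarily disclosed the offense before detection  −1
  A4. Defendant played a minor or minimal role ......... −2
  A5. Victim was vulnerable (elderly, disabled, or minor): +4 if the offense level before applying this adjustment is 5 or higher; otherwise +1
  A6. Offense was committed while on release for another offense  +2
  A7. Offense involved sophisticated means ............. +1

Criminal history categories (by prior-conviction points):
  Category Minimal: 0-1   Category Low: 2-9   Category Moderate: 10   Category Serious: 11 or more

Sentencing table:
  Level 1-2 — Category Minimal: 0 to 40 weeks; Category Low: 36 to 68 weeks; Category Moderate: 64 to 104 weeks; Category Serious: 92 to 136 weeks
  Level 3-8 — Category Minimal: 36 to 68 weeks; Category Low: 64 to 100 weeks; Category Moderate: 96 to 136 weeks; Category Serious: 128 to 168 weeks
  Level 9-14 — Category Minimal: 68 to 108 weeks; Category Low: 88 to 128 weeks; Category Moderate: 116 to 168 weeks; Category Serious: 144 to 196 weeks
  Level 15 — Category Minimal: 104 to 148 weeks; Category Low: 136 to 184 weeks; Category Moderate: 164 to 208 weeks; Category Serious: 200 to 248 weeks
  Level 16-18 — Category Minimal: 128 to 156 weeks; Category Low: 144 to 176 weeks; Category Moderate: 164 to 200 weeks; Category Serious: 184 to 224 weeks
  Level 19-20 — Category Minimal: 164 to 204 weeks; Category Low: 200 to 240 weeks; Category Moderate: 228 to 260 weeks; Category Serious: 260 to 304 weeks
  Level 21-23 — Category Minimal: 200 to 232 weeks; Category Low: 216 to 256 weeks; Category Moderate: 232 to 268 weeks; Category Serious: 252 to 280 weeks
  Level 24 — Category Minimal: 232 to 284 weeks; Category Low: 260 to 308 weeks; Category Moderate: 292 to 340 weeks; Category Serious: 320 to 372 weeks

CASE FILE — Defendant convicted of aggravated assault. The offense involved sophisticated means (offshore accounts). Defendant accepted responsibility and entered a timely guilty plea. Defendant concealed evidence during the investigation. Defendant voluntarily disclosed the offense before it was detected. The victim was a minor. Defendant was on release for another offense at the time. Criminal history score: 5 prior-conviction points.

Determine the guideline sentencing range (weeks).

88-128 weeks

Base offense level for aggravated assault: 6.
A1 applies: 6 − 2 = 4.
A2 applies (level before this adjustment is 4 ≥ 3, so +3): 4 + 3 = 7.
A3 applies: 7 − 1 = 6.
A5 applies (level before this adjustment is 6 ≥ 5, so +4): 6 + 4 = 10.
A6 applies: 10 + 2 = 12.
A7 applies: 12 + 1 = 13.
Final offense level: 13.
Criminal history: 5 prior points → Category Low (2-9).
Level 13 falls in the 9-14 band.
Grid: Level 9-14 × Category Low = 88-128 weeks.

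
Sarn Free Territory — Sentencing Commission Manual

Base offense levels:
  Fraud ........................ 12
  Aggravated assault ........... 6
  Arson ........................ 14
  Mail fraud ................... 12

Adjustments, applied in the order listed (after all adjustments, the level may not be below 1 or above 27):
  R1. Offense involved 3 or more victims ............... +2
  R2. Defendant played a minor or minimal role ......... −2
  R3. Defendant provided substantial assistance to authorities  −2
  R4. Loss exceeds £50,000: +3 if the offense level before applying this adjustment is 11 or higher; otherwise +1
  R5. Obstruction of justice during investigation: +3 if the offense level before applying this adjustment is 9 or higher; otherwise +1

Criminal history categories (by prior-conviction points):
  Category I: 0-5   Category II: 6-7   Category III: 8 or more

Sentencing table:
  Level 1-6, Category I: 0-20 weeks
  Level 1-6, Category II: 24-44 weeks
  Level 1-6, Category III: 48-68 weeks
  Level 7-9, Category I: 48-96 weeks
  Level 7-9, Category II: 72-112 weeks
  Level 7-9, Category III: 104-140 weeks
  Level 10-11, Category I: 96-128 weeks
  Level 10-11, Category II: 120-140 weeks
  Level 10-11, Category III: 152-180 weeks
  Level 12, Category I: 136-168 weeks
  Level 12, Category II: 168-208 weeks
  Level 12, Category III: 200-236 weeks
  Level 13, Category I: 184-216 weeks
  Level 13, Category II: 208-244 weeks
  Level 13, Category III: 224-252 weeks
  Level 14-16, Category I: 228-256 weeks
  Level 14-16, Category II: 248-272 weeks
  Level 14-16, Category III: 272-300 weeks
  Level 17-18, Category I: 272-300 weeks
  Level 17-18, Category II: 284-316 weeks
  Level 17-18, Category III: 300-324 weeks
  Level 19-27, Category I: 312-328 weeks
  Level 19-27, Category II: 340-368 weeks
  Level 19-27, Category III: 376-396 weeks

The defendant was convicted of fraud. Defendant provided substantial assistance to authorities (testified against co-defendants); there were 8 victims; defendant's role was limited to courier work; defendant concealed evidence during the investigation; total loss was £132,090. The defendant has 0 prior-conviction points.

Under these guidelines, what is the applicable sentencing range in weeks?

Base offense level for fraud: 12.
R1 applies: 12 + 2 = 14.
R2 applies: 14 − 2 = 12.
R3 applies: 12 − 2 = 10.
R4 applies (level before this adjustment is 10 < 11, so +1): 10 + 1 = 11.
R5 applies (level before this adjustment is 11 ≥ 9, so +3): 11 + 3 = 14.
Final offense level: 14.
Criminal history: 0 prior points → Category I (0-5).
Level 14 falls in the 14-16 band.
Grid: Level 14-16 × Category I = 228-256 weeks.

228-256 weeks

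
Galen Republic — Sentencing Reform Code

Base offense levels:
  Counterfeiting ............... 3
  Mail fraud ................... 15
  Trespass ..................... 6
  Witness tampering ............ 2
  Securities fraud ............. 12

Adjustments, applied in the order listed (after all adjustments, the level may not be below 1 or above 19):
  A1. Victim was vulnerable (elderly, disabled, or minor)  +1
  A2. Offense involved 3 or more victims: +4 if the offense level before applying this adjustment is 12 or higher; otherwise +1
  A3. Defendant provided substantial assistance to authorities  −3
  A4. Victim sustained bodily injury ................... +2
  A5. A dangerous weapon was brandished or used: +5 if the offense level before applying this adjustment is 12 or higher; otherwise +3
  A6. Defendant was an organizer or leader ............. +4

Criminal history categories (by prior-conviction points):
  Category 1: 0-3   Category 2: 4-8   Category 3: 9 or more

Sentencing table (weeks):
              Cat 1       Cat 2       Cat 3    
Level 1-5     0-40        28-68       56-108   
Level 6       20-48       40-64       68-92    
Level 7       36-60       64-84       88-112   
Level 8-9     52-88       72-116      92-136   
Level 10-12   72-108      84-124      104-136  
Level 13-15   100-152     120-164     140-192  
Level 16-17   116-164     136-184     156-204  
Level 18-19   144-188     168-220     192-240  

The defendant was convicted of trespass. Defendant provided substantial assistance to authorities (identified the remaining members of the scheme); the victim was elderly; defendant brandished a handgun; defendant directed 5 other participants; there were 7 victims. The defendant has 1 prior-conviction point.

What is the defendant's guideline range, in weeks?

72-108 weeks

Base offense level for trespass: 6.
A1 applies: 6 + 1 = 7.
A2 applies (level before this adjustment is 7 < 12, so +1): 7 + 1 = 8.
A3 applies: 8 − 3 = 5.
A5 applies (level before this adjustment is 5 < 12, so +3): 5 + 3 = 8.
A6 applies: 8 + 4 = 12.
Final offense level: 12.
Criminal history: 1 prior point → Category 1 (0-3).
Level 12 falls in the 10-12 band.
Grid: Level 10-12 × Category 1 = 72-108 weeks.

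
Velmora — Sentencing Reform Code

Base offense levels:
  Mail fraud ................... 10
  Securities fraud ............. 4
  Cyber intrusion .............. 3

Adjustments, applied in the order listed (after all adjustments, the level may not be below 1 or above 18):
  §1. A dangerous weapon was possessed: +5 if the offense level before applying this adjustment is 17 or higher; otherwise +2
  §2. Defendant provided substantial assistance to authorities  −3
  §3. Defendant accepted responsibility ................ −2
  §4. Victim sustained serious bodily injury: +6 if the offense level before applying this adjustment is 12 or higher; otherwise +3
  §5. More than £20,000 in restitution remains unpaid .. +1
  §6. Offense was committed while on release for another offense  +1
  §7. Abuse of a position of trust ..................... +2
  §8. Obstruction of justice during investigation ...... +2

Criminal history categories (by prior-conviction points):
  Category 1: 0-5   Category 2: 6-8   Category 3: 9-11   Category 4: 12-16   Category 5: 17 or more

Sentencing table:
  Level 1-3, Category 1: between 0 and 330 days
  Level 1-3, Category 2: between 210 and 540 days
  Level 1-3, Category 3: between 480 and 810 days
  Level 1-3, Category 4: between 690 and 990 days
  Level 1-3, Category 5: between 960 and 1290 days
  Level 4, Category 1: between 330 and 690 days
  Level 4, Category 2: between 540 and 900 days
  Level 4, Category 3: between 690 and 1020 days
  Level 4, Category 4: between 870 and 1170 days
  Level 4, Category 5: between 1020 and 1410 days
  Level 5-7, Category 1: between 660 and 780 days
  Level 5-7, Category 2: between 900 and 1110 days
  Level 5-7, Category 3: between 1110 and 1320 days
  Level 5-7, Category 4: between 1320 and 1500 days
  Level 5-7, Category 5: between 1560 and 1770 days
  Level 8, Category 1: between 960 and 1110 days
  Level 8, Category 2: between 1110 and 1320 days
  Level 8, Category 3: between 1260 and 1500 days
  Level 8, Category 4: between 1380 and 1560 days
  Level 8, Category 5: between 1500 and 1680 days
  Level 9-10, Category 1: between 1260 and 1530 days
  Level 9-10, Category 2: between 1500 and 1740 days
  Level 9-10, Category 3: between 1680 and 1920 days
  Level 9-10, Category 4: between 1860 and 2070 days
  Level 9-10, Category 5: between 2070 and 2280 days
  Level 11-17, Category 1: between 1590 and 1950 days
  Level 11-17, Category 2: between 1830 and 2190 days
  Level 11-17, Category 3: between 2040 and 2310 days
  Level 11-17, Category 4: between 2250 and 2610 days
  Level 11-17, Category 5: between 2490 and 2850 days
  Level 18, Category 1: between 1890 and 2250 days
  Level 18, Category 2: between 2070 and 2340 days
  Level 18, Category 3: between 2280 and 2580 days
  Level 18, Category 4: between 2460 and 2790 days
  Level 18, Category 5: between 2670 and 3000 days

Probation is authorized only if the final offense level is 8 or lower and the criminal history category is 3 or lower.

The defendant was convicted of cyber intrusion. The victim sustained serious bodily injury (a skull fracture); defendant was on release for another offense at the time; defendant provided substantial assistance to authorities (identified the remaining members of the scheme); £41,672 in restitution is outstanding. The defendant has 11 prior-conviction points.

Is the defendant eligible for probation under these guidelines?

Base offense level for cyber intrusion: 3.
§2 applies: 3 − 3 = 0.
§3 does not apply.
§4 applies (level before this adjustment is 0 < 12, so +3): 0 + 3 = 3.
§5 applies: 3 + 1 = 4.
§6 applies: 4 + 1 = 5.
Final offense level: 5.
Criminal history: 11 prior points → Category 3 (9-11).
Level 5 falls in the 5-7 band.
Grid: Level 5-7 × Category 3 = 1110-1320 days.
Probation check: level 5 ≤ 8 and category 3 ≤ 3 → eligible.

Yes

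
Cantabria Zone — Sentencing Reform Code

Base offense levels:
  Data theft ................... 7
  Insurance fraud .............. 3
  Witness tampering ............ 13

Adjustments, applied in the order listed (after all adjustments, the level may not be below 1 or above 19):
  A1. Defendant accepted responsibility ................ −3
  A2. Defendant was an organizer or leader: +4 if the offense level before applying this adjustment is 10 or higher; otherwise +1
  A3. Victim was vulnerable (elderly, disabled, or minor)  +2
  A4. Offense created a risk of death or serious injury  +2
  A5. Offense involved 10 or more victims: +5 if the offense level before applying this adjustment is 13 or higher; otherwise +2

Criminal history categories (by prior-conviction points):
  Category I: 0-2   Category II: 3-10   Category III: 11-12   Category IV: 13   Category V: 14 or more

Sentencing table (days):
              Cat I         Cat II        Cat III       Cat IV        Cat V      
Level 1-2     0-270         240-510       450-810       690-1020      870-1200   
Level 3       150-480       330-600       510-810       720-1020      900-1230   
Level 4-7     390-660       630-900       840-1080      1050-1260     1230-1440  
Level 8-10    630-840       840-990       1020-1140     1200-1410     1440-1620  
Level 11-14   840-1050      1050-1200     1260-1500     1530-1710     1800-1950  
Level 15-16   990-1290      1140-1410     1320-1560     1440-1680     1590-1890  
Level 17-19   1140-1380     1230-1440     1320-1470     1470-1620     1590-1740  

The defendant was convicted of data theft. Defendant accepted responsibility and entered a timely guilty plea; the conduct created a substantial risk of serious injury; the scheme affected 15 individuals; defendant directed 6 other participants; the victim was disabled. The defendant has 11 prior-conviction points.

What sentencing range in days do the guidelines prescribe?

1260-1500 days

Base offense level for data theft: 7.
A1 applies: 7 − 3 = 4.
A2 applies (level before this adjustment is 4 < 10, so +1): 4 + 1 = 5.
A3 applies: 5 + 2 = 7.
A4 applies: 7 + 2 = 9.
A5 applies (level before this adjustment is 9 < 13, so +2): 9 + 2 = 11.
Final offense level: 11.
Criminal history: 11 prior points → Category III (11-12).
Level 11 falls in the 11-14 band.
Grid: Level 11-14 × Category III = 1260-1500 days.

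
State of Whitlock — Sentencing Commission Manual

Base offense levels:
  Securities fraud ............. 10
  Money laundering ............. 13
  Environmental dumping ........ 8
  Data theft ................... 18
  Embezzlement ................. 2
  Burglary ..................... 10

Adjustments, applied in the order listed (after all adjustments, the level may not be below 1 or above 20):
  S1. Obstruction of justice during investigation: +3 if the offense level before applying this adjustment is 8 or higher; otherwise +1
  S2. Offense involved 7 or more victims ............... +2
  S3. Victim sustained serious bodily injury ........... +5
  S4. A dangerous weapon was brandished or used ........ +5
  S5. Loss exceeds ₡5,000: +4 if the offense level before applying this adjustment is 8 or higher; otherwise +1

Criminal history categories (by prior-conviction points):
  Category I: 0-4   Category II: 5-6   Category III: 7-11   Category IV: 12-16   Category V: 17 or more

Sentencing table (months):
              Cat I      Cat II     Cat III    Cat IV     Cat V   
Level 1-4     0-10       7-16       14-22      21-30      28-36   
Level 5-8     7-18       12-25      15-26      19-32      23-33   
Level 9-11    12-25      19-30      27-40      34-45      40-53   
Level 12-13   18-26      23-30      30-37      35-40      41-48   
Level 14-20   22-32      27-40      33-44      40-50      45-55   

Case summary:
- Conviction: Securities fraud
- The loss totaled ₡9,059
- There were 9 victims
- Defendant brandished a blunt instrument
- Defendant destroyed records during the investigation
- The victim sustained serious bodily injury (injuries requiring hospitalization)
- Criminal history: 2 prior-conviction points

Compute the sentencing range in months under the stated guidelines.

22-32 months

Base offense level for securities fraud: 10.
S1 applies (level before this adjustment is 10 ≥ 8, so +3): 10 + 3 = 13.
S2 applies: 13 + 2 = 15.
S3 applies: 15 + 5 = 20.
S4 applies: 20 + 5 = 25.
S5 applies (level before this adjustment is 25 ≥ 8, so +4): 25 + 4 = 29.
Level 29 exceeds the maximum of 20; capped at 20.
Final offense level: 20.
Criminal history: 2 prior points → Category I (0-4).
Level 20 falls in the 14-20 band.
Grid: Level 14-20 × Category I = 22-32 months.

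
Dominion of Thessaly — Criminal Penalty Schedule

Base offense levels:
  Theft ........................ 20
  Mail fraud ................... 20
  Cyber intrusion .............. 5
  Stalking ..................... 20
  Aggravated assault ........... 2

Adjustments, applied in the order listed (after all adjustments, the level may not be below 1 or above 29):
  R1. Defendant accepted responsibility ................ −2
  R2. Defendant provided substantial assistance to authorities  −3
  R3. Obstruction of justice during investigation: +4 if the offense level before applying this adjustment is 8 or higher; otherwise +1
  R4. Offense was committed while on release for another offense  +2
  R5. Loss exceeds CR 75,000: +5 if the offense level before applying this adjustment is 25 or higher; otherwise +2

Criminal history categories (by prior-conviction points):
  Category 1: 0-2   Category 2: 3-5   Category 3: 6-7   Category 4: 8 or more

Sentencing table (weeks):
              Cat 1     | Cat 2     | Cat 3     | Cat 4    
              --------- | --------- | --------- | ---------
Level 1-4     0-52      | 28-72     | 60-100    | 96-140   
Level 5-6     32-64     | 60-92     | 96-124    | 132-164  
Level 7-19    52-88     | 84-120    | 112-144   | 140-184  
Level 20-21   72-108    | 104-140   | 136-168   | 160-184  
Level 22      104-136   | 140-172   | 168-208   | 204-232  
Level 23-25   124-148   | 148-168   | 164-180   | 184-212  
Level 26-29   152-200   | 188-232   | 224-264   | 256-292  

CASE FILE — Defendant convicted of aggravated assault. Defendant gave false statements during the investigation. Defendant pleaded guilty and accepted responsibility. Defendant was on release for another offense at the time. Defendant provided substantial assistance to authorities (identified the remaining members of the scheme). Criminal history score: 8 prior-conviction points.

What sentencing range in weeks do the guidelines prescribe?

96-140 weeks

Base offense level for aggravated assault: 2.
R1 applies: 2 − 2 = 0.
R2 applies: 0 − 3 = -3.
R3 applies (level before this adjustment is -3 < 8, so +1): -3 + 1 = -2.
R4 applies: -2 + 2 = 0.
R5 does not apply.
Level 0 is below the minimum of 1; floored at 1.
Final offense level: 1.
Criminal history: 8 prior points → Category 4 (8+).
Level 1 falls in the 1-4 band.
Grid: Level 1-4 × Category 4 = 96-140 weeks.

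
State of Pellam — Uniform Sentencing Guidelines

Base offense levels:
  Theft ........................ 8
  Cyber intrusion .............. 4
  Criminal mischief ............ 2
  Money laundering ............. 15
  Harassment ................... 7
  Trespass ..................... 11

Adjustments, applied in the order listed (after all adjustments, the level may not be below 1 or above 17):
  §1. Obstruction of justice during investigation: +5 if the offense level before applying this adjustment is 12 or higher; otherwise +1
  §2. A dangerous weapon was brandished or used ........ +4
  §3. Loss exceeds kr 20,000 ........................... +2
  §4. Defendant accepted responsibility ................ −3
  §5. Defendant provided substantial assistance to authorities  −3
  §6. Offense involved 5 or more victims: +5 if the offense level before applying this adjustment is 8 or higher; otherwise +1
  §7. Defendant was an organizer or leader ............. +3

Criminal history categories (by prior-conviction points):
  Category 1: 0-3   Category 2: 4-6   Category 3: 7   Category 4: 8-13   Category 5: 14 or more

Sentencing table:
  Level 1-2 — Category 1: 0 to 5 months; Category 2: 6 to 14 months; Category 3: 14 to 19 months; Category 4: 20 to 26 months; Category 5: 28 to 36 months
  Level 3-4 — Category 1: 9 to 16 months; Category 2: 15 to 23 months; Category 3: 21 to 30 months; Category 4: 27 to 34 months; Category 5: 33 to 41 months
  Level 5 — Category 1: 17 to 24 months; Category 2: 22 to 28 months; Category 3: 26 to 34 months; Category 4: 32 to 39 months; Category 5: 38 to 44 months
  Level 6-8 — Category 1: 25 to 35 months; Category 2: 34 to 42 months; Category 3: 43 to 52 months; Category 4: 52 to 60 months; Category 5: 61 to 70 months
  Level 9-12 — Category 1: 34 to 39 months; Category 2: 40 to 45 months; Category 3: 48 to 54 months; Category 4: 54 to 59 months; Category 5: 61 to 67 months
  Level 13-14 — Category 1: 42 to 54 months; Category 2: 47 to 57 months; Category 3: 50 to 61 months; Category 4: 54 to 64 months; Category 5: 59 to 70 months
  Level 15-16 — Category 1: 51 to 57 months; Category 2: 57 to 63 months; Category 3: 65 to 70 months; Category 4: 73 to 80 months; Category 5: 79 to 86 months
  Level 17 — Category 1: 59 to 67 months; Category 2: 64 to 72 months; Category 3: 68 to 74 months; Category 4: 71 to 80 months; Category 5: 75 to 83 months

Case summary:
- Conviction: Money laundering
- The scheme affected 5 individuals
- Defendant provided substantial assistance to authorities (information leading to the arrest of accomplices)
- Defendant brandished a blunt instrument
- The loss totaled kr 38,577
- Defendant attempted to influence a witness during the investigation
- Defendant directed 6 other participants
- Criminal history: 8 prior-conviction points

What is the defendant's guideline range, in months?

Base offense level for money laundering: 15.
§1 applies (level before this adjustment is 15 ≥ 12, so +5): 15 + 5 = 20.
§2 applies: 20 + 4 = 24.
§3 applies: 24 + 2 = 26.
§4 does not apply.
§5 applies: 26 − 3 = 23.
§6 applies (level before this adjustment is 23 ≥ 8, so +5): 23 + 5 = 28.
§7 applies: 28 + 3 = 31.
Level 31 exceeds the maximum of 17; capped at 17.
Final offense level: 17.
Criminal history: 8 prior points → Category 4 (8-13).
Level 17 falls in the 17 band.
Grid: Level 17 × Category 4 = 71-80 months.

71-80 months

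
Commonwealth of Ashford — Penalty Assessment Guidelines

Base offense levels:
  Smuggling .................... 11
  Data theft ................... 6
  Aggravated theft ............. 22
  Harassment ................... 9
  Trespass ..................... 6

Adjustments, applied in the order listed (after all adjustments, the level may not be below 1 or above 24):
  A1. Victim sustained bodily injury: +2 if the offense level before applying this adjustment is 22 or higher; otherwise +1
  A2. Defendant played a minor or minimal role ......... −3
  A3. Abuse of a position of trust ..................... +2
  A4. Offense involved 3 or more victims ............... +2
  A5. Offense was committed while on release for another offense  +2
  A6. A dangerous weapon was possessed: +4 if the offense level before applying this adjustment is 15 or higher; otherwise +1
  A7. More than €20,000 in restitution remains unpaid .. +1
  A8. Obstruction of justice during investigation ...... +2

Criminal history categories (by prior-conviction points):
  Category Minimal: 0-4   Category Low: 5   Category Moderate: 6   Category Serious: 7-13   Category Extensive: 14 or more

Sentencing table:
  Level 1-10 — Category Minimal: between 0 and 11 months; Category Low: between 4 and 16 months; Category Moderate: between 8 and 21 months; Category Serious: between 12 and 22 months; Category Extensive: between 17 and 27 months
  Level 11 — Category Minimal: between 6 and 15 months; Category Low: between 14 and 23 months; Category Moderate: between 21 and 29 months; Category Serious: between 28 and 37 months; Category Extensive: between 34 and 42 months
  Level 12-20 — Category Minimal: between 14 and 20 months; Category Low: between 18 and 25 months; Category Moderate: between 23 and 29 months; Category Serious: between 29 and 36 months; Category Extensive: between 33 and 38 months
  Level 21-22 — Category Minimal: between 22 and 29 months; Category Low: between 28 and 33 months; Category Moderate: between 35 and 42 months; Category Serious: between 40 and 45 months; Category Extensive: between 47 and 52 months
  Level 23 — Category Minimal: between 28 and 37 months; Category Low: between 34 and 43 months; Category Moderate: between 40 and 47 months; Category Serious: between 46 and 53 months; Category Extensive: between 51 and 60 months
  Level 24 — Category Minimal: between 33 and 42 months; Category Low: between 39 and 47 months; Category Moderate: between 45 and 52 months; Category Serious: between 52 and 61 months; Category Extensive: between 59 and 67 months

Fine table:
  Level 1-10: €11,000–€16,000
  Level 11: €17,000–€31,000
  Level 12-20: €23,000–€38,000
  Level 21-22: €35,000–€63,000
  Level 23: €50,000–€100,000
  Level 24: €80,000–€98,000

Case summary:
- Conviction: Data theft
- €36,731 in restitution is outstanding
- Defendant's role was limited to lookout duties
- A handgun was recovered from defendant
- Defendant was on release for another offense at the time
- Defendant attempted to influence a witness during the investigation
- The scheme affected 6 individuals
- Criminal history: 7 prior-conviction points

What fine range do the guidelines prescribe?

€17,000–€31,000

Base offense level for data theft: 6.
A2 applies: 6 − 3 = 3.
A3 does not apply.
A4 applies: 3 + 2 = 5.
A5 applies: 5 + 2 = 7.
A6 applies (level before this adjustment is 7 < 15, so +1): 7 + 1 = 8.
A7 applies: 8 + 1 = 9.
A8 applies: 9 + 2 = 11.
Final offense level: 11.
Level 11 falls in the 11 band.
Fine table: Level 11 → €17,000–€31,000.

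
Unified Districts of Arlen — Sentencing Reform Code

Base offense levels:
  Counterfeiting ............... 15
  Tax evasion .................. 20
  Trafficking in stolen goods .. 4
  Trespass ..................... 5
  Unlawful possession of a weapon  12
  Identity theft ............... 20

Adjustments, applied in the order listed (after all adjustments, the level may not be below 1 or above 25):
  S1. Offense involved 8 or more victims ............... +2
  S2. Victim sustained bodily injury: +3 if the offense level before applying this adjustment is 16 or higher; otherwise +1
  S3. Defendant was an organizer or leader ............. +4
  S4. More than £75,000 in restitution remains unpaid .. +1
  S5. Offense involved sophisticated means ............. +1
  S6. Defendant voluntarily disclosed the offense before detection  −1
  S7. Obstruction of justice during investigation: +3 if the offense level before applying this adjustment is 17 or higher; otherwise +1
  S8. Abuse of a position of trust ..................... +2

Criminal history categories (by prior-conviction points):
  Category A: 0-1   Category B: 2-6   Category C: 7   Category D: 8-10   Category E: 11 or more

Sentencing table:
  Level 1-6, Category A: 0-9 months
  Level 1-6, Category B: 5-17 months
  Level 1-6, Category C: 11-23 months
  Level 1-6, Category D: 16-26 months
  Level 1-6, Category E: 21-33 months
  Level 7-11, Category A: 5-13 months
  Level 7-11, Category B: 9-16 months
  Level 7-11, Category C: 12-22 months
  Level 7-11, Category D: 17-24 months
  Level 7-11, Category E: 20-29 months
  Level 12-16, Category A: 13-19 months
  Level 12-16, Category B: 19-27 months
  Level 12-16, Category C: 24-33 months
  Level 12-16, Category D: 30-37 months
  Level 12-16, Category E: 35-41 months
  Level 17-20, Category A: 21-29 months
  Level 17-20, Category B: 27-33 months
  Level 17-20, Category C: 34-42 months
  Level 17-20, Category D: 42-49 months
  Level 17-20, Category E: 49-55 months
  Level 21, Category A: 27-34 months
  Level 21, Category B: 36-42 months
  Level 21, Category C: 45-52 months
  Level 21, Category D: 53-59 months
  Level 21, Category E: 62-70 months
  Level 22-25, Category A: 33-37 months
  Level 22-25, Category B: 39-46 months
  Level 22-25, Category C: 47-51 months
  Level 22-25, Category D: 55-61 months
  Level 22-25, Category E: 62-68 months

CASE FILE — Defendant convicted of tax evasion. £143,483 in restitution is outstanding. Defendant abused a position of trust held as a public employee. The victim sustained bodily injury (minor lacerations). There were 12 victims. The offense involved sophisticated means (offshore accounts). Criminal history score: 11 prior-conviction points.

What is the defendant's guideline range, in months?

62-68 months

Base offense level for tax evasion: 20.
S1 applies: 20 + 2 = 22.
S2 applies (level before this adjustment is 22 ≥ 16, so +3): 22 + 3 = 25.
S4 applies: 25 + 1 = 26.
S5 applies: 26 + 1 = 27.
S8 applies: 27 + 2 = 29.
Level 29 exceeds the maximum of 25; capped at 25.
Final offense level: 25.
Criminal history: 11 prior points → Category E (11+).
Level 25 falls in the 22-25 band.
Grid: Level 22-25 × Category E = 62-68 months.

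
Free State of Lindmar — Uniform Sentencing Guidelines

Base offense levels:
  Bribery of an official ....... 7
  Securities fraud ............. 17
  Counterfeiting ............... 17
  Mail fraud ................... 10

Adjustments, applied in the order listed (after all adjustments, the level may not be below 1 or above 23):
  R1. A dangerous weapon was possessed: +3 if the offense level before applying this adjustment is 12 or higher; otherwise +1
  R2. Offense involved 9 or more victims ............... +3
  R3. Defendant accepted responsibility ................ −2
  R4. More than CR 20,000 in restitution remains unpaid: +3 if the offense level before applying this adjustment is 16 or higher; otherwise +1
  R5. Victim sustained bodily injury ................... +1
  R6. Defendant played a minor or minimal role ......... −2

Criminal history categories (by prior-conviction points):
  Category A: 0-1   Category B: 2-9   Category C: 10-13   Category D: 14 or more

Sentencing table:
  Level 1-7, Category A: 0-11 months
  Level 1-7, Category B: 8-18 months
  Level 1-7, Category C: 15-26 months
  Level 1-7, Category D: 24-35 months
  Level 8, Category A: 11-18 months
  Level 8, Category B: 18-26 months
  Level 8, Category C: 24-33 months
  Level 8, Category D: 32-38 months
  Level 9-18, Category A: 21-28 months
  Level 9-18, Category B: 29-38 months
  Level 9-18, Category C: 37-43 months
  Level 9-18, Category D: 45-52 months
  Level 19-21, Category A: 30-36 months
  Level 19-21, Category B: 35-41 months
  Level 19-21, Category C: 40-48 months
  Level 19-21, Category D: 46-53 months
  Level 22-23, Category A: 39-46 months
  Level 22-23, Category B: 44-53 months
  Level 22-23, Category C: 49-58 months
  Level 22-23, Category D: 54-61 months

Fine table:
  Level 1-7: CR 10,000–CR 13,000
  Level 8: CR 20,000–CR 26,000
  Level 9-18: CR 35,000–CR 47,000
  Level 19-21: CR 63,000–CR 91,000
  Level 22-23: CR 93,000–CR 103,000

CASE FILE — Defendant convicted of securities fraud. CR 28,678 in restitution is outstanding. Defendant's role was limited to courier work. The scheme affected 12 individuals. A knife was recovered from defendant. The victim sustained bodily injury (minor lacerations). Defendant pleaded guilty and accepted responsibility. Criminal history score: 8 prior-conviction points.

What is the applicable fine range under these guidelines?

Base offense level for securities fraud: 17.
R1 applies (level before this adjustment is 17 ≥ 12, so +3): 17 + 3 = 20.
R2 applies: 20 + 3 = 23.
R3 applies: 23 − 2 = 21.
R4 applies (level before this adjustment is 21 ≥ 16, so +3): 21 + 3 = 24.
R5 applies: 24 + 1 = 25.
R6 applies: 25 − 2 = 23.
Final offense level: 23.
Level 23 falls in the 22-23 band.
Fine table: Level 22-23 → CR 93,000–CR 103,000.

CR 93,000–CR 103,000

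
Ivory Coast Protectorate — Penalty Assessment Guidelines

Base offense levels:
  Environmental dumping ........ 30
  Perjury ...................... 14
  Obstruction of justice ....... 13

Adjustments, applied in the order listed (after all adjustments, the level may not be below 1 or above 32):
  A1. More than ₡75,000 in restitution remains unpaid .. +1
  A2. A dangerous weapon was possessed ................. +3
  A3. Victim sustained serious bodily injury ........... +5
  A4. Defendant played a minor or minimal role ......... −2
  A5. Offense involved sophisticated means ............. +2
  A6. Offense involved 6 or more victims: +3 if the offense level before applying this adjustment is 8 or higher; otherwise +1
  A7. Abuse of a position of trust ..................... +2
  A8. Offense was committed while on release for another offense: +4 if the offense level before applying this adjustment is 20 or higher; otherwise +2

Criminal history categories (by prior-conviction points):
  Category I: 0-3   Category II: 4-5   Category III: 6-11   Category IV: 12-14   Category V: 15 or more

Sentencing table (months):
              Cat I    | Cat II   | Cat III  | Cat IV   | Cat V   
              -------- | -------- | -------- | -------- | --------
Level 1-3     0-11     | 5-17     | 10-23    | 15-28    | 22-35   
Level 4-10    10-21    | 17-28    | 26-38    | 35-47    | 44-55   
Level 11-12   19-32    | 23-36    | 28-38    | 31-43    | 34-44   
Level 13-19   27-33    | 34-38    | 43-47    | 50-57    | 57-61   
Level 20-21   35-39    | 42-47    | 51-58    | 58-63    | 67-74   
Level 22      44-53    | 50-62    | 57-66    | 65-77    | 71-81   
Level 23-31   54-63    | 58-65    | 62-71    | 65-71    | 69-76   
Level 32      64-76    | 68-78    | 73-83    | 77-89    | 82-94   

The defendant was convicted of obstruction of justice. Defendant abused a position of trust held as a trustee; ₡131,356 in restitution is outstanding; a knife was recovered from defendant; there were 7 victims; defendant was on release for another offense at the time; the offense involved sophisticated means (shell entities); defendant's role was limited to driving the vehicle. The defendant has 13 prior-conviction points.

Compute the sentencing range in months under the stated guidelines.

Base offense level for obstruction of justice: 13.
A1 applies: 13 + 1 = 14.
A2 applies: 14 + 3 = 17.
A3 does not apply.
A4 applies: 17 − 2 = 15.
A5 applies: 15 + 2 = 17.
A6 applies (level before this adjustment is 17 ≥ 8, so +3): 17 + 3 = 20.
A7 applies: 20 + 2 = 22.
A8 applies (level before this adjustment is 22 ≥ 20, so +4): 22 + 4 = 26.
Final offense level: 26.
Criminal history: 13 prior points → Category IV (12-14).
Level 26 falls in the 23-31 band.
Grid: Level 23-31 × Category IV = 65-71 months.

65-71 months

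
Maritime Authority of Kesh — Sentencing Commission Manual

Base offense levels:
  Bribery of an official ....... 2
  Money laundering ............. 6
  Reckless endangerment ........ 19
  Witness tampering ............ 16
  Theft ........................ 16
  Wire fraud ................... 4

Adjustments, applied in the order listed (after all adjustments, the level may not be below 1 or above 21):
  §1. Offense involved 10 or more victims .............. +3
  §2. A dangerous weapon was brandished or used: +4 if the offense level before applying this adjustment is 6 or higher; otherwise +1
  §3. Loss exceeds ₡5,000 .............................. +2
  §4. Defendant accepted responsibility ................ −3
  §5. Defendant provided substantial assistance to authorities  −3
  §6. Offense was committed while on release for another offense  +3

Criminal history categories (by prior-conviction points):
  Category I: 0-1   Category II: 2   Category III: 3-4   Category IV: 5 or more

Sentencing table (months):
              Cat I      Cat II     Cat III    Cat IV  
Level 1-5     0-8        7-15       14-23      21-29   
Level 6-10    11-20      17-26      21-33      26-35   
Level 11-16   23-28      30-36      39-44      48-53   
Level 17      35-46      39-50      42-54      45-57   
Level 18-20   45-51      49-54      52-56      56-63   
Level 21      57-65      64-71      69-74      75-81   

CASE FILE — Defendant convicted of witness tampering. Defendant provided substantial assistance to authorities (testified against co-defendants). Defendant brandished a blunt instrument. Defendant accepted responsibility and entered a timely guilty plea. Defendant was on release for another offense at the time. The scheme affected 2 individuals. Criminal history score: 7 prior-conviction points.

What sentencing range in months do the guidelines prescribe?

Base offense level for witness tampering: 16.
§2 applies (level before this adjustment is 16 ≥ 6, so +4): 16 + 4 = 20.
§3 does not apply.
§4 applies: 20 − 3 = 17.
§5 applies: 17 − 3 = 14.
§6 applies: 14 + 3 = 17.
Final offense level: 17.
Criminal history: 7 prior points → Category IV (5+).
Level 17 falls in the 17 band.
Grid: Level 17 × Category IV = 45-57 months.

45-57 months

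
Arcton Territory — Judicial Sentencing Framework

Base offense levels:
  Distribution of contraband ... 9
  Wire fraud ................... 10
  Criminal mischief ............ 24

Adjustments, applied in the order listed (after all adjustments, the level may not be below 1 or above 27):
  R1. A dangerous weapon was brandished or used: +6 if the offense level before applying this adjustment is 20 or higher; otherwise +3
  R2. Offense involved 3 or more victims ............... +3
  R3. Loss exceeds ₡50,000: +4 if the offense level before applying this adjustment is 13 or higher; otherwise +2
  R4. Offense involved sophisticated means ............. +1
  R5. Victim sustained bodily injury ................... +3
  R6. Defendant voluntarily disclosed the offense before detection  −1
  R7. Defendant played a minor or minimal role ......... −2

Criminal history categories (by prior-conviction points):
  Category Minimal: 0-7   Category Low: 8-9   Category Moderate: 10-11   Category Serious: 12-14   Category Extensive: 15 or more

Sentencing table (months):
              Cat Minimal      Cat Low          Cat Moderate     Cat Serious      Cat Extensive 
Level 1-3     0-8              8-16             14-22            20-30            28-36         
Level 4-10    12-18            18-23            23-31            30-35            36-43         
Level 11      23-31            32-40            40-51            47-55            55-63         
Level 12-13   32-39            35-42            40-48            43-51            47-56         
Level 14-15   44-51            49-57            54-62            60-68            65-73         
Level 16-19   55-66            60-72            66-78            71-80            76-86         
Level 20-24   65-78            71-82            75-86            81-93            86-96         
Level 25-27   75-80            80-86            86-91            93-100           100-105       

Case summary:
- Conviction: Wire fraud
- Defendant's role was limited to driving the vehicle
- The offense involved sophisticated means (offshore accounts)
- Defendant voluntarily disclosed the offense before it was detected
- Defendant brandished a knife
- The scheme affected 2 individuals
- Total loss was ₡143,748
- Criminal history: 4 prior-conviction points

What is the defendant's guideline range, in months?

44-51 months

Base offense level for wire fraud: 10.
R1 applies (level before this adjustment is 10 < 20, so +3): 10 + 3 = 13.
R3 applies (level before this adjustment is 13 ≥ 13, so +4): 13 + 4 = 17.
R4 applies: 17 + 1 = 18.
R6 applies: 18 − 1 = 17.
R7 applies: 17 − 2 = 15.
Final offense level: 15.
Criminal history: 4 prior points → Category Minimal (0-7).
Level 15 falls in the 14-15 band.
Grid: Level 14-15 × Category Minimal = 44-51 months.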